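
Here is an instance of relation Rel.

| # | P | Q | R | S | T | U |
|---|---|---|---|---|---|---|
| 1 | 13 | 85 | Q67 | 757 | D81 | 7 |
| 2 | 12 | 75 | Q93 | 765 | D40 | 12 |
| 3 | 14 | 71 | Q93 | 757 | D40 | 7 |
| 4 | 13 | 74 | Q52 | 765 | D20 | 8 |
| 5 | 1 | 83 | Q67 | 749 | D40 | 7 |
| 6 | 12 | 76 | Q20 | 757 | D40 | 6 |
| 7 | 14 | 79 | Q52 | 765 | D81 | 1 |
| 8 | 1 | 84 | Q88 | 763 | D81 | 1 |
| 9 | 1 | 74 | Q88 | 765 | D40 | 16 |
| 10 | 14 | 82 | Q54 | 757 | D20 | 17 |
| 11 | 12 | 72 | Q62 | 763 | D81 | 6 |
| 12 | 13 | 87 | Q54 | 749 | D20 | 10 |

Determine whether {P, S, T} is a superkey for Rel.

All 12 rows have distinct {P, S, T} values, so {P, S, T} → (all attributes) holds and {P, S, T} is a superkey.

Yes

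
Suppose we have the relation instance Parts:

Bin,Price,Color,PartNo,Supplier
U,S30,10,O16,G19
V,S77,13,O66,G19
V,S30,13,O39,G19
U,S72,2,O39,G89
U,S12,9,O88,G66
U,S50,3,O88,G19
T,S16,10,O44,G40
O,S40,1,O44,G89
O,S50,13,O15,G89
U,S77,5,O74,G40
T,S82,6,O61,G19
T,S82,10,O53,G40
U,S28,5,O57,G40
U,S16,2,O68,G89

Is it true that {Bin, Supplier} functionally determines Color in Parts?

No

(Bin=U, Supplier=G19): 2 rows → Color takes values {10, 3} — violation
(Bin=V, Supplier=G19): 2 rows → Color = 13, 13 ✓
(Bin=U, Supplier=G89): 2 rows → Color = 2, 2 ✓
(Bin=U, Supplier=G66): 1 row → Color = 9 ✓
(Bin=T, Supplier=G40): 2 rows → Color = 10, 10 ✓
(Bin=O, Supplier=G89): 2 rows → Color takes values {1, 13} — violation
(Bin=U, Supplier=G40): 2 rows → Color = 5, 5 ✓
(Bin=T, Supplier=G19): 1 row → Color = 6 ✓
Two rows agree on {Bin, Supplier} but differ on Color, so {Bin, Supplier} → Color does not hold.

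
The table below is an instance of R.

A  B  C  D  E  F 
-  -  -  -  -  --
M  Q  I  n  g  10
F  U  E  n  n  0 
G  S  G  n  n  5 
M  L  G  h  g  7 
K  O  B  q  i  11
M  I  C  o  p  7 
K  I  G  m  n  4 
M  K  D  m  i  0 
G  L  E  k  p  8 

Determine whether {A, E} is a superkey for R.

Two distinct rows share (A=M, E=g), so {A, E} does not determine every attribute — not a superkey.

No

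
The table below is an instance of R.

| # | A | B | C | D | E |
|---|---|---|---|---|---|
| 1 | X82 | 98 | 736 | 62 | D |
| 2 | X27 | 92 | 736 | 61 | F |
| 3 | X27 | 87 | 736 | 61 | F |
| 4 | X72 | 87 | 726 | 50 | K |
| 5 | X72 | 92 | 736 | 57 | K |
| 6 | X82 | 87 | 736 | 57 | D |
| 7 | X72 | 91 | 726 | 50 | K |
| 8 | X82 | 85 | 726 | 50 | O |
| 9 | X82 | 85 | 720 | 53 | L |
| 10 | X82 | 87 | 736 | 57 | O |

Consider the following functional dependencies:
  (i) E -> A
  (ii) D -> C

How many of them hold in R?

(i) E -> A: every LHS value maps to a single RHS value — holds.
(ii) D -> C: every LHS value maps to a single RHS value — holds.
2 of the 2 dependencies hold.

2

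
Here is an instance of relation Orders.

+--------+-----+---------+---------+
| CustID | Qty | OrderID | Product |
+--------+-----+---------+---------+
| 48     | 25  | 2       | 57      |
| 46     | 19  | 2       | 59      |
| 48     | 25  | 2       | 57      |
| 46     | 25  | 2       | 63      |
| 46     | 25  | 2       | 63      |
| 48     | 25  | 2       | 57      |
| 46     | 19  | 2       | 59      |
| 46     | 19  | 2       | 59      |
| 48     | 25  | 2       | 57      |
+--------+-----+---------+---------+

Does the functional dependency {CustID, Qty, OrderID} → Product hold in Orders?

Yes

(CustID=48, Qty=25, OrderID=2): 4 rows → Product = 57, 57, 57, 57 ✓
(CustID=46, Qty=19, OrderID=2): 3 rows → Product = 59, 59, 59 ✓
(CustID=46, Qty=25, OrderID=2): 2 rows → Product = 63, 63 ✓
Every {CustID, Qty, OrderID} value is associated with a single Product value, so {CustID, Qty, OrderID} → Product holds.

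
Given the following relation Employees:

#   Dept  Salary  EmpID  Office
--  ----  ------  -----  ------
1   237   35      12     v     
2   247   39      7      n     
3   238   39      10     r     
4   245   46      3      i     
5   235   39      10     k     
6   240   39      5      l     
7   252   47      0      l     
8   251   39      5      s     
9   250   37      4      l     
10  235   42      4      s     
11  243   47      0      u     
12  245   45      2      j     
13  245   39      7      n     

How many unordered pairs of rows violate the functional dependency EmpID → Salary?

EmpID=7: all 2 rows agree on Salary — 0 pairs.
EmpID=10: all 2 rows agree on Salary — 0 pairs.
EmpID=5: all 2 rows agree on Salary — 0 pairs.
EmpID=0: all 2 rows agree on Salary — 0 pairs.
EmpID=4: violating pairs (9,10) — 1 pair.

1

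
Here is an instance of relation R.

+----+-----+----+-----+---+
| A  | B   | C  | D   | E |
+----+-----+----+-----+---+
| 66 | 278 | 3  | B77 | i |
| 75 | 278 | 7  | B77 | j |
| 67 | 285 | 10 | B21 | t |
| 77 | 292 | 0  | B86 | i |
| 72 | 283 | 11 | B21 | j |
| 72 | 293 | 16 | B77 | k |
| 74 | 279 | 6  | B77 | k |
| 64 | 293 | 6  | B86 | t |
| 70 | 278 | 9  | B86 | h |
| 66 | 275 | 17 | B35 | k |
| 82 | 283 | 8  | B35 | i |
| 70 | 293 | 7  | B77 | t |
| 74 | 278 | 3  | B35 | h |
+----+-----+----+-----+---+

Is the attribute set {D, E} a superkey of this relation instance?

Two distinct rows share (D=B77, E=k), so {D, E} does not determine every attribute — not a superkey.

No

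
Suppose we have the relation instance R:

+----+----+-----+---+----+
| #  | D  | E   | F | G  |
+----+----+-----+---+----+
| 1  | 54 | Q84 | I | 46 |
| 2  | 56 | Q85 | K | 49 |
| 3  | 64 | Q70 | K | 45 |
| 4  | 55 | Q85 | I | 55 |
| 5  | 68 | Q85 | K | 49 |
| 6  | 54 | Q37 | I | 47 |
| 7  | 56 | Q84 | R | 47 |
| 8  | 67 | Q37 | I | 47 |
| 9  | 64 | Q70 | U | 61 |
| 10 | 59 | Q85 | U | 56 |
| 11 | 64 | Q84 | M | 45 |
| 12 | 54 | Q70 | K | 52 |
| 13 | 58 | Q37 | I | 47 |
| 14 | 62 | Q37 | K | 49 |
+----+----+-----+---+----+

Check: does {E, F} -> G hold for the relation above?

(E=Q84, F=I): row 1 → G = 46 ✓
(E=Q85, F=K): rows 2, 5 → G = 49, 49 ✓
(E=Q70, F=K): rows 3, 12 → G takes values {45, 52} — violation
(E=Q85, F=I): row 4 → G = 55 ✓
(E=Q37, F=I): rows 6, 8, 13 → G = 47, 47, 47 ✓
(E=Q84, F=R): row 7 → G = 47 ✓
(E=Q70, F=U): row 9 → G = 61 ✓
(E=Q85, F=U): row 10 → G = 56 ✓
(E=Q84, F=M): row 11 → G = 45 ✓
(E=Q37, F=K): row 14 → G = 49 ✓
Two rows agree on {E, F} but differ on G, so {E, F} -> G does not hold.

No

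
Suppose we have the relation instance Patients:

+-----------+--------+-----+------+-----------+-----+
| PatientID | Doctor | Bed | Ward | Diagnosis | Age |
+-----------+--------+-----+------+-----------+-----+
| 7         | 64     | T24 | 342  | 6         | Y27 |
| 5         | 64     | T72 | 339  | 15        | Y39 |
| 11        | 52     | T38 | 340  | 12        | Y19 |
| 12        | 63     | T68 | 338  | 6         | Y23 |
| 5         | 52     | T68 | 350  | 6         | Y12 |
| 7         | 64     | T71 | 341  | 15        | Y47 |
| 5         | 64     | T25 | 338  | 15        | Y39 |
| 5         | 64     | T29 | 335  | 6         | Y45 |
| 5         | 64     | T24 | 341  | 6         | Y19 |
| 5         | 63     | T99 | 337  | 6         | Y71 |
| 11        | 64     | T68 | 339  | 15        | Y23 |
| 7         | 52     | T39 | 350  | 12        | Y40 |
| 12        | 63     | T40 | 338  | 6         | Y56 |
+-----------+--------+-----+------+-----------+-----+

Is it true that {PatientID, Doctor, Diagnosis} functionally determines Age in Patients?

(PatientID=7, Doctor=64, Diagnosis=6): 1 row → Age = Y27 ✓
(PatientID=5, Doctor=64, Diagnosis=15): 2 rows → Age = Y39, Y39 ✓
(PatientID=11, Doctor=52, Diagnosis=12): 1 row → Age = Y19 ✓
(PatientID=12, Doctor=63, Diagnosis=6): 2 rows → Age takes values {Y23, Y56} — violation
(PatientID=5, Doctor=52, Diagnosis=6): 1 row → Age = Y12 ✓
(PatientID=7, Doctor=64, Diagnosis=15): 1 row → Age = Y47 ✓
(PatientID=5, Doctor=64, Diagnosis=6): 2 rows → Age takes values {Y45, Y19} — violation
(PatientID=5, Doctor=63, Diagnosis=6): 1 row → Age = Y71 ✓
(PatientID=11, Doctor=64, Diagnosis=15): 1 row → Age = Y23 ✓
(PatientID=7, Doctor=52, Diagnosis=12): 1 row → Age = Y40 ✓
Two rows agree on {PatientID, Doctor, Diagnosis} but differ on Age, so {PatientID, Doctor, Diagnosis} → Age does not hold.

No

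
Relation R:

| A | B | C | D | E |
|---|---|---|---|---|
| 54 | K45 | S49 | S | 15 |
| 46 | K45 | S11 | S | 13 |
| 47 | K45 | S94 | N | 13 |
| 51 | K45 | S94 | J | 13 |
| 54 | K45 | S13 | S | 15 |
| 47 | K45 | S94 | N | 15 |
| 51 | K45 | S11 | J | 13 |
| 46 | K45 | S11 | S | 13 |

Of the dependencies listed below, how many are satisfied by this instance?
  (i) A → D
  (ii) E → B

(i) A → D: every LHS value maps to a single RHS value — holds.
(ii) E → B: every LHS value maps to a single RHS value — holds.
2 of the 2 dependencies hold.

2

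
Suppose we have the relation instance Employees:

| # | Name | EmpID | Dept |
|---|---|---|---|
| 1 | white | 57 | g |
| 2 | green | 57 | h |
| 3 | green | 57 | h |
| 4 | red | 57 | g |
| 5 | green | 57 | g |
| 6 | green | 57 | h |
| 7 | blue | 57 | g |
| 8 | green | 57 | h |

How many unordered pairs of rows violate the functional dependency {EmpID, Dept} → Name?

6

(EmpID=57, Dept=g): violating pairs (1,4), (1,5), (1,7), (4,5), (4,7), (5,7) — 6 pairs.
(EmpID=57, Dept=h): all 4 rows agree on Name — 0 pairs.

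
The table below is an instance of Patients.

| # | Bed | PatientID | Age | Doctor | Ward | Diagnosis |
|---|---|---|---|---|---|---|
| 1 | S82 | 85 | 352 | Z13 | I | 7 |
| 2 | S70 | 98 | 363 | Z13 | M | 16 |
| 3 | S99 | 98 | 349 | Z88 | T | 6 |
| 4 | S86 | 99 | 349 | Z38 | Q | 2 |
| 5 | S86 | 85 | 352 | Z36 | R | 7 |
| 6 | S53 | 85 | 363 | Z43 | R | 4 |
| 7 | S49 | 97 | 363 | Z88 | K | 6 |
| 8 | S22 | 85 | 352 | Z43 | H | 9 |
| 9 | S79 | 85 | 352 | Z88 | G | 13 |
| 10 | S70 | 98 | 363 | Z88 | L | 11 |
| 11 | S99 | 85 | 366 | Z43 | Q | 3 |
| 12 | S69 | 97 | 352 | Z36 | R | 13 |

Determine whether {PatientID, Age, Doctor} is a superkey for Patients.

All 12 rows have distinct {PatientID, Age, Doctor} values, so {PatientID, Age, Doctor} → (all attributes) holds and {PatientID, Age, Doctor} is a superkey.

Yes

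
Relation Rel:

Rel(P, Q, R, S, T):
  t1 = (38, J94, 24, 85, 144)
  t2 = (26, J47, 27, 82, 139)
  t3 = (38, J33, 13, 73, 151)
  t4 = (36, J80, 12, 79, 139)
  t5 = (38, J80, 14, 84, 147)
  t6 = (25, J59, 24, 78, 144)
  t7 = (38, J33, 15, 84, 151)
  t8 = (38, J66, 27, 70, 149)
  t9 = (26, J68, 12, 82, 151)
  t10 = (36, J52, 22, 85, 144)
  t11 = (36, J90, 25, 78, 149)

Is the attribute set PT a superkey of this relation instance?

No

Rows 3 and 7 have the same PT value (P=38, T=151) but are distinct tuples, so PT does not determine every attribute — not a superkey.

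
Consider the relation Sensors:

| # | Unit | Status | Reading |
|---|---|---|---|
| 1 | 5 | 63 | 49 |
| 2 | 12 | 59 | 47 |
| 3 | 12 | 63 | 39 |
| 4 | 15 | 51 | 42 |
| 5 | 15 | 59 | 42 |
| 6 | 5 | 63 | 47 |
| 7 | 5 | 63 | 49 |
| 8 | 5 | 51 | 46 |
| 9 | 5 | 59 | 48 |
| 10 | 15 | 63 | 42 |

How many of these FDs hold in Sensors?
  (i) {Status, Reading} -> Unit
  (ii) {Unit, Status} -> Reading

1

(i) {Status, Reading} -> Unit: every LHS value maps to a single RHS value — holds.
(ii) {Unit, Status} -> Reading: (Unit=5, Status=63): rows 1, 6, 7 → Reading takes values {49, 47} — violation — fails.
1 of the 2 dependencies holds.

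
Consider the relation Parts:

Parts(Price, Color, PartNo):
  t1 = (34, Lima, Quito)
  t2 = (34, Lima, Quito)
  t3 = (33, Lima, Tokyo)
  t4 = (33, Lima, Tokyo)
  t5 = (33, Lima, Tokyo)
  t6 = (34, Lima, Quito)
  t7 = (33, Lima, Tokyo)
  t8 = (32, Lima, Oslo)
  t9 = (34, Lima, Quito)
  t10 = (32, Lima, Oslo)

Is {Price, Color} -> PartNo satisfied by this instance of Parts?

(Price=34, Color=Lima): rows 1, 2, 6, 9 → PartNo = Quito, Quito, Quito, Quito ✓
(Price=33, Color=Lima): rows 3, 4, 5, 7 → PartNo = Tokyo, Tokyo, Tokyo, Tokyo ✓
(Price=32, Color=Lima): rows 8, 10 → PartNo = Oslo, Oslo ✓
Every {Price, Color} value is associated with a single PartNo value, so {Price, Color} -> PartNo holds.

Yes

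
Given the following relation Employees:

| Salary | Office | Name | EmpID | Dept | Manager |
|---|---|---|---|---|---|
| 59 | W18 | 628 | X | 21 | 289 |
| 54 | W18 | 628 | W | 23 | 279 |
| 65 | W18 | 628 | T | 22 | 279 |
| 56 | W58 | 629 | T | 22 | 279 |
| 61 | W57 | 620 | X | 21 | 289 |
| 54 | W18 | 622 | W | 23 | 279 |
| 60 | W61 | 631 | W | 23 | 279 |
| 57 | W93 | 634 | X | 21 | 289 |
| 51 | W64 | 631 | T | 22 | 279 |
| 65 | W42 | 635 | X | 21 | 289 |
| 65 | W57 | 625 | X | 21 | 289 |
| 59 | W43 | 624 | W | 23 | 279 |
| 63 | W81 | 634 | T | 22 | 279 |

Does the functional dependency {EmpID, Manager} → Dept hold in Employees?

(EmpID=X, Manager=289): 5 rows → Dept = 21, 21, 21, 21, 21 ✓
(EmpID=W, Manager=279): 4 rows → Dept = 23, 23, 23, 23 ✓
(EmpID=T, Manager=279): 4 rows → Dept = 22, 22, 22, 22 ✓
Every {EmpID, Manager} value is associated with a single Dept value, so {EmpID, Manager} → Dept holds.

Yes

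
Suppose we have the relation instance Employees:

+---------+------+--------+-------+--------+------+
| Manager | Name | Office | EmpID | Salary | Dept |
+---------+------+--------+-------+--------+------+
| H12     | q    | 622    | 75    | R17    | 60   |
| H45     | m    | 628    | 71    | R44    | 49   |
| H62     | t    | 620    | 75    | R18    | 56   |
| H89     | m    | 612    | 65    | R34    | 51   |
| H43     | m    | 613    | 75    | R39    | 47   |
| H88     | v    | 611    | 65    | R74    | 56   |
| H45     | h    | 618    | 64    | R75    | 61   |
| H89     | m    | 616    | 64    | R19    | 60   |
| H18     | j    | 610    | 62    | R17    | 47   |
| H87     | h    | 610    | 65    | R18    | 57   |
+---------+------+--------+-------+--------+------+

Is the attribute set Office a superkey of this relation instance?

No

Two distinct rows share Office=610, so Office does not determine every attribute — not a superkey.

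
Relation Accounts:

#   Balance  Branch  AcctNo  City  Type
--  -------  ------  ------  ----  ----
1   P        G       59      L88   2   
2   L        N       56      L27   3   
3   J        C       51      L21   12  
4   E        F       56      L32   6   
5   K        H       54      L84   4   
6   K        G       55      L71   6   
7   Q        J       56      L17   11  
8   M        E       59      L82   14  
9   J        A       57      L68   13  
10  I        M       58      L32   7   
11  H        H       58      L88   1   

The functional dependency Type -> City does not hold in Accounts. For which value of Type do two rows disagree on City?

Type=2: row 1 → City = L88 ✓
Type=3: row 2 → City = L27 ✓
Type=12: row 3 → City = L21 ✓
Type=6: rows 4, 6 → City takes values {L32, L71} — violation
Type=4: row 5 → City = L84 ✓
Type=11: row 7 → City = L17 ✓
Type=14: row 8 → City = L82 ✓
Type=13: row 9 → City = L68 ✓
Type=7: row 10 → City = L32 ✓
Type=1: row 11 → City = L88 ✓
The only Type value with inconsistent City is Type=6.

6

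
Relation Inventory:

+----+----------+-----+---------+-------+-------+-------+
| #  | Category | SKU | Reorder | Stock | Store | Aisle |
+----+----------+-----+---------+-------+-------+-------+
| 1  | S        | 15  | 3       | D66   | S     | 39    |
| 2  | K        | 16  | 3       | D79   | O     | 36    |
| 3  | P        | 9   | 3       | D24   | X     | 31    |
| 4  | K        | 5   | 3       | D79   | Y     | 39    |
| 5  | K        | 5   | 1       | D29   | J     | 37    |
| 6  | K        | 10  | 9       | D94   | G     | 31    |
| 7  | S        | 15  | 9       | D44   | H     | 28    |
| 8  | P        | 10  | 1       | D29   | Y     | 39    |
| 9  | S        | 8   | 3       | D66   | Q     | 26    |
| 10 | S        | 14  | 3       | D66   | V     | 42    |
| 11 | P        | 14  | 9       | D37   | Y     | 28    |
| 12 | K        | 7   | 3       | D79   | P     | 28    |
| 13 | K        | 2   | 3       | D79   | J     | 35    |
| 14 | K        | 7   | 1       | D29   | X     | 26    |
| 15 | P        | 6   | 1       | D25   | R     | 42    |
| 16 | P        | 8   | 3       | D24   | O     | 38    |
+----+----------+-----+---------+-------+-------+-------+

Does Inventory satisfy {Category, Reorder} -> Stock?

(Category=S, Reorder=3): rows 1, 9, 10 → Stock = D66, D66, D66 ✓
(Category=K, Reorder=3): rows 2, 4, 12, 13 → Stock = D79, D79, D79, D79 ✓
(Category=P, Reorder=3): rows 3, 16 → Stock = D24, D24 ✓
(Category=K, Reorder=1): rows 5, 14 → Stock = D29, D29 ✓
(Category=K, Reorder=9): row 6 → Stock = D94 ✓
(Category=S, Reorder=9): row 7 → Stock = D44 ✓
(Category=P, Reorder=1): rows 8, 15 → Stock takes values {D29, D25} — violation
(Category=P, Reorder=9): row 11 → Stock = D37 ✓
Two rows agree on {Category, Reorder} but differ on Stock, so {Category, Reorder} -> Stock does not hold.

No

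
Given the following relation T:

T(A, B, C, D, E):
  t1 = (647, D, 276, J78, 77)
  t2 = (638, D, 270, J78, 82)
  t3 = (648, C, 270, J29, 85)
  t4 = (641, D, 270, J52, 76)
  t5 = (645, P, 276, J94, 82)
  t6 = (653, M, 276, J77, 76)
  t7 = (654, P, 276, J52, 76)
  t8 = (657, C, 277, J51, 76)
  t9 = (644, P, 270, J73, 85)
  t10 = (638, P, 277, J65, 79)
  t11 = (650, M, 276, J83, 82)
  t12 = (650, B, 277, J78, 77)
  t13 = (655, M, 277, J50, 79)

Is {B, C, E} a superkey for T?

Yes

All 13 rows have distinct {B, C, E} values, so {B, C, E} → (all attributes) holds and {B, C, E} is a superkey.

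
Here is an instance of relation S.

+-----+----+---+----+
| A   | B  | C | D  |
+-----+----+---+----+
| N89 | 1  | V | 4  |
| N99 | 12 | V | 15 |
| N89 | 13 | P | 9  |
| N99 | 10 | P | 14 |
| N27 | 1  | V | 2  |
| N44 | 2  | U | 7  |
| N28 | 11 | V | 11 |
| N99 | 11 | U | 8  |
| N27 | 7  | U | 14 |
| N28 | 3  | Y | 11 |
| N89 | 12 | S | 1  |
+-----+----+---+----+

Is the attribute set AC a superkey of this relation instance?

Yes

All 11 rows have distinct AC values, so AC → (all attributes) holds and AC is a superkey.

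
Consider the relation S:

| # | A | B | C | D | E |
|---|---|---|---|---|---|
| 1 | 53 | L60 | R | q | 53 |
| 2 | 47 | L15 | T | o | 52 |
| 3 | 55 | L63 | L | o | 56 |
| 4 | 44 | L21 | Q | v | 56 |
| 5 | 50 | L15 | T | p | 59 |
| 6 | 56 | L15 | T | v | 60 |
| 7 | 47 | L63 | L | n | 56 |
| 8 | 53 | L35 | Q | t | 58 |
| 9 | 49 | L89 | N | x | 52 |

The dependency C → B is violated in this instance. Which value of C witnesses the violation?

Q

C=R: row 1 → B = L60 ✓
C=T: rows 2, 5, 6 → B = L15, L15, L15 ✓
C=L: rows 3, 7 → B = L63, L63 ✓
C=Q: rows 4, 8 → B takes values {L21, L35} — violation
C=N: row 9 → B = L89 ✓
The only C value with inconsistent B is C=Q.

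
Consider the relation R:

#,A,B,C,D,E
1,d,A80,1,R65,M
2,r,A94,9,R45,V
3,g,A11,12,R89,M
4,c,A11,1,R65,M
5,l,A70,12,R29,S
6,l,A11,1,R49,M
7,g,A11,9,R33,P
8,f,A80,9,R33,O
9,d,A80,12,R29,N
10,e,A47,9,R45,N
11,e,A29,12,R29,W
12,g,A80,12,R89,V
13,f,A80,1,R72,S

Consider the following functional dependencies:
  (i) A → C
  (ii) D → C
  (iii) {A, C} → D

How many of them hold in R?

2

(i) A → C: A=d: rows 1, 9 → C takes values {1, 12} — violation; A=g: rows 3, 7, 12 → C takes values {12, 9} — violation; A=l: rows 5, 6 → C takes values {12, 1} — violation; A=f: rows 8, 13 → C takes values {9, 1} — violation; A=e: rows 10, 11 → C takes values {9, 12} — violation — fails.
(ii) D → C: every LHS value maps to a single RHS value — holds.
(iii) {A, C} → D: every LHS value maps to a single RHS value — holds.
2 of the 3 dependencies hold.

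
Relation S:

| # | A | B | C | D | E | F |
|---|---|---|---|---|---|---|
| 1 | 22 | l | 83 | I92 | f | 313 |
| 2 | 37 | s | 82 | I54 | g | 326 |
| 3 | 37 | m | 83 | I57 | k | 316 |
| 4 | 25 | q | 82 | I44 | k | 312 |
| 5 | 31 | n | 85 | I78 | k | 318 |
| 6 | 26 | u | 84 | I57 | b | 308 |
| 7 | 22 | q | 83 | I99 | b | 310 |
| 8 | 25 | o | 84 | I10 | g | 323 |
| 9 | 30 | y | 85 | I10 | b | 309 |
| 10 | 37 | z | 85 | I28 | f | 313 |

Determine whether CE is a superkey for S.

Yes

All 10 rows have distinct CE values, so CE → (all attributes) holds and CE is a superkey.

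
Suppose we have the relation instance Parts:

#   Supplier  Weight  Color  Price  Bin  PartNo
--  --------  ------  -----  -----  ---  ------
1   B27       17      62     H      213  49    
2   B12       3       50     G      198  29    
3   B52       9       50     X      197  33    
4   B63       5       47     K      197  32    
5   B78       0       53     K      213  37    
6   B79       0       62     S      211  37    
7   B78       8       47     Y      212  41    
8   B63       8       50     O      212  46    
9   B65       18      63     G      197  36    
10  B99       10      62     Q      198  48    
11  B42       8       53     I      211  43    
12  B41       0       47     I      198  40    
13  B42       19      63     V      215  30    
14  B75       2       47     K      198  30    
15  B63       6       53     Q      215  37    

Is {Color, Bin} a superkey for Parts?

No

Rows 12 and 14 have the same {Color, Bin} value (Color=47, Bin=198) but are distinct tuples, so {Color, Bin} does not determine every attribute — not a superkey.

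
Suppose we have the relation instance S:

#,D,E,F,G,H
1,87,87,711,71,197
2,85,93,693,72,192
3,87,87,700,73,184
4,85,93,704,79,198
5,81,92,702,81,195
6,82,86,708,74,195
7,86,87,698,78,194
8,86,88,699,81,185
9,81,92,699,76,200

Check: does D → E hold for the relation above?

D=87: rows 1, 3 → E = 87, 87 ✓
D=85: rows 2, 4 → E = 93, 93 ✓
D=81: rows 5, 9 → E = 92, 92 ✓
D=82: row 6 → E = 86 ✓
D=86: rows 7, 8 → E takes values {87, 88} — violation
Two rows agree on D but differ on E, so D → E does not hold.

No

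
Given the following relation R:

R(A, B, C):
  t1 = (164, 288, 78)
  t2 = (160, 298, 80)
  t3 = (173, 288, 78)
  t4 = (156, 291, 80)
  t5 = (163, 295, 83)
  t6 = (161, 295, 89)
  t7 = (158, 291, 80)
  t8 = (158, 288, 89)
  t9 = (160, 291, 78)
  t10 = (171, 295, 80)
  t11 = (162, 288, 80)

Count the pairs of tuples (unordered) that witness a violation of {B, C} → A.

2

(B=288, C=78): violating pairs (1,3) — 1 pair.
(B=291, C=80): violating pairs (4,7) — 1 pair.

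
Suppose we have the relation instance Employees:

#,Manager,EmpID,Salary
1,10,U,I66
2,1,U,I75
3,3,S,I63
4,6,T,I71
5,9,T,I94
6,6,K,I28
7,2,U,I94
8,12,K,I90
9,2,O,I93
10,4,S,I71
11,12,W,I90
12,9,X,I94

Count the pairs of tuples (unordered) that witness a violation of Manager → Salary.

2

Manager=6: violating pairs (4,6) — 1 pair.
Manager=9: all 2 rows agree on Salary — 0 pairs.
Manager=2: violating pairs (7,9) — 1 pair.
Manager=12: all 2 rows agree on Salary — 0 pairs.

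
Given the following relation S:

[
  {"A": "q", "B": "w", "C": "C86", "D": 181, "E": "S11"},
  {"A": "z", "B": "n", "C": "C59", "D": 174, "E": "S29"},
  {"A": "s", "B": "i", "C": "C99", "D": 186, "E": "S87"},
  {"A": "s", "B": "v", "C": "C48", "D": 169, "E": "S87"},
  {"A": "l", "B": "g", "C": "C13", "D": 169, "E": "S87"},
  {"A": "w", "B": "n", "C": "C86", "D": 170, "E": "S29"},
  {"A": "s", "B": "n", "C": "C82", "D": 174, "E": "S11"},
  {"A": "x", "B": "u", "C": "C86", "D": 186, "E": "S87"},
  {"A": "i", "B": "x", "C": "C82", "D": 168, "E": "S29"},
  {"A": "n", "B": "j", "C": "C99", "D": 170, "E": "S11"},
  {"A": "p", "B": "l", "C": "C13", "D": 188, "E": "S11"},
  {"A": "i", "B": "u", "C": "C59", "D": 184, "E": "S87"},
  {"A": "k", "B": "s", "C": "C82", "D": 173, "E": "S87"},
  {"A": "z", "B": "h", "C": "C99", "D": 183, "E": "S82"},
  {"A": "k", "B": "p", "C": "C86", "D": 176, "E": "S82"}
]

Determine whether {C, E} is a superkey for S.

All 15 rows have distinct {C, E} values, so {C, E} → (all attributes) holds and {C, E} is a superkey.

Yes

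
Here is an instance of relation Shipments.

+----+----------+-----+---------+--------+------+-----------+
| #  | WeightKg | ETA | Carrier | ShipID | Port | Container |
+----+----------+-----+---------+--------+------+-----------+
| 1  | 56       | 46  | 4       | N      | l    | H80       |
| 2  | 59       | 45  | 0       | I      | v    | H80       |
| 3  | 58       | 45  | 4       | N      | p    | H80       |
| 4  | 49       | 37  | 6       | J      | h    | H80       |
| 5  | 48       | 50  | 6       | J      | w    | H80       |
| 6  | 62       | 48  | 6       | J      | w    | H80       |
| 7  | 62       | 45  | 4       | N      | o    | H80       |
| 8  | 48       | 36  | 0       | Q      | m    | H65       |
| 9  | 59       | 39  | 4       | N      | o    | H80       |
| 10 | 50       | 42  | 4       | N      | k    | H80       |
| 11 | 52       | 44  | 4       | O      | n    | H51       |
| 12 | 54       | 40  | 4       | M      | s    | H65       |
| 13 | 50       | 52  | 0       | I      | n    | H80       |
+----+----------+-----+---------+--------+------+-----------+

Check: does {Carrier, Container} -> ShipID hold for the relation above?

Yes

(Carrier=4, Container=H80): rows 1, 3, 7, 9, 10 → ShipID = N, N, N, N, N ✓
(Carrier=0, Container=H80): rows 2, 13 → ShipID = I, I ✓
(Carrier=6, Container=H80): rows 4, 5, 6 → ShipID = J, J, J ✓
(Carrier=0, Container=H65): row 8 → ShipID = Q ✓
(Carrier=4, Container=H51): row 11 → ShipID = O ✓
(Carrier=4, Container=H65): row 12 → ShipID = M ✓
Every {Carrier, Container} value is associated with a single ShipID value, so {Carrier, Container} -> ShipID holds.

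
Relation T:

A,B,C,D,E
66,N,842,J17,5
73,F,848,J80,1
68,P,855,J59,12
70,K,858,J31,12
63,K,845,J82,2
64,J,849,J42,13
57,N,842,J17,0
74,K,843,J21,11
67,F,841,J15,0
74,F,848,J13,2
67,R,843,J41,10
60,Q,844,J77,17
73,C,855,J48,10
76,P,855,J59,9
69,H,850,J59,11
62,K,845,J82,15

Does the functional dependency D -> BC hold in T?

D=J17: 2 rows → {B,C} = (N, 842), (N, 842) ✓
D=J80: 1 row → {B,C} = (F, 848) ✓
D=J59: 3 rows → {B,C} takes values {(P, 855), (H, 850)} — violation
D=J31: 1 row → {B,C} = (K, 858) ✓
D=J82: 2 rows → {B,C} = (K, 845), (K, 845) ✓
D=J42: 1 row → {B,C} = (J, 849) ✓
D=J21: 1 row → {B,C} = (K, 843) ✓
D=J15: 1 row → {B,C} = (F, 841) ✓
D=J13: 1 row → {B,C} = (F, 848) ✓
D=J41: 1 row → {B,C} = (R, 843) ✓
D=J77: 1 row → {B,C} = (Q, 844) ✓
D=J48: 1 row → {B,C} = (C, 855) ✓
Two rows agree on D but differ on BC, so D -> BC does not hold.

No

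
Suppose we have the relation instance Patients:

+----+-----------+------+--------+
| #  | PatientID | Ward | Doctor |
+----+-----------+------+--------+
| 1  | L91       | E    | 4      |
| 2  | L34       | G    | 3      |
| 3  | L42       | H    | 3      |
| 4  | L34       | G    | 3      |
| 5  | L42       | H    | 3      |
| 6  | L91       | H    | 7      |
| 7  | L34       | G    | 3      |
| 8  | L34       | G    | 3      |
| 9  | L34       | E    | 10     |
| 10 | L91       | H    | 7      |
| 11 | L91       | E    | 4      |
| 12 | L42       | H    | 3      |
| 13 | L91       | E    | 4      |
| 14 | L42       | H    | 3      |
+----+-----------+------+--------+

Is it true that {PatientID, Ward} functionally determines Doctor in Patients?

(PatientID=L91, Ward=E): rows 1, 11, 13 → Doctor = 4, 4, 4 ✓
(PatientID=L34, Ward=G): rows 2, 4, 7, 8 → Doctor = 3, 3, 3, 3 ✓
(PatientID=L42, Ward=H): rows 3, 5, 12, 14 → Doctor = 3, 3, 3, 3 ✓
(PatientID=L91, Ward=H): rows 6, 10 → Doctor = 7, 7 ✓
(PatientID=L34, Ward=E): row 9 → Doctor = 10 ✓
Every {PatientID, Ward} value is associated with a single Doctor value, so {PatientID, Ward} -> Doctor holds.

Yes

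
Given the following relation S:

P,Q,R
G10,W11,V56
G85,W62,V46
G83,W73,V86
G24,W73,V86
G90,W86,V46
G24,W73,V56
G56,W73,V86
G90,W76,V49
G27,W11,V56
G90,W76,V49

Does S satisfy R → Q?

R=V56: 3 rows → Q takes values {W11, W73} — violation
R=V46: 2 rows → Q takes values {W62, W86} — violation
R=V86: 3 rows → Q = W73, W73, W73 ✓
R=V49: 2 rows → Q = W76, W76 ✓
Two rows agree on R but differ on Q, so R → Q does not hold.

No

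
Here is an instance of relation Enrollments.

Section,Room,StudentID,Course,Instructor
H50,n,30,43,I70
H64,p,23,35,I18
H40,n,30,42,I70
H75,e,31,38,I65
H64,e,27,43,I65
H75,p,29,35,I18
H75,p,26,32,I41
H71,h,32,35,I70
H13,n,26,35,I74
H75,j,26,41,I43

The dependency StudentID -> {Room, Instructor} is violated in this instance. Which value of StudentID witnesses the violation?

StudentID=30: 2 rows → {Room,Instructor} = (n, I70), (n, I70) ✓
StudentID=23: 1 row → {Room,Instructor} = (p, I18) ✓
StudentID=31: 1 row → {Room,Instructor} = (e, I65) ✓
StudentID=27: 1 row → {Room,Instructor} = (e, I65) ✓
StudentID=29: 1 row → {Room,Instructor} = (p, I18) ✓
StudentID=26: 3 rows → {Room,Instructor} takes values {(p, I41), (n, I74), (j, I43)} — violation
StudentID=32: 1 row → {Room,Instructor} = (h, I70) ✓
The only StudentID value with inconsistent RHS is StudentID=26.

26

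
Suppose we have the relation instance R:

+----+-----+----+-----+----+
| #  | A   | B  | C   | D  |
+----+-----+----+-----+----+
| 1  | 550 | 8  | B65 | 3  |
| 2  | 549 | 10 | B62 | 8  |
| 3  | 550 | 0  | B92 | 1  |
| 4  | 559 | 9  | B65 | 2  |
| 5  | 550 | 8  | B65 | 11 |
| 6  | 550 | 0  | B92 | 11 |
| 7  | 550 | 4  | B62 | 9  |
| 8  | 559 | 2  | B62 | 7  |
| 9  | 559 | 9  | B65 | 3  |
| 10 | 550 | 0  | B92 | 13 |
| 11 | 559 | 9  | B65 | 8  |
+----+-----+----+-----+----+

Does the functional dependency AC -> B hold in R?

Yes

(A=550, C=B65): rows 1, 5 → B = 8, 8 ✓
(A=549, C=B62): row 2 → B = 10 ✓
(A=550, C=B92): rows 3, 6, 10 → B = 0, 0, 0 ✓
(A=559, C=B65): rows 4, 9, 11 → B = 9, 9, 9 ✓
(A=550, C=B62): row 7 → B = 4 ✓
(A=559, C=B62): row 8 → B = 2 ✓
Every AC value is associated with a single B value, so AC -> B holds.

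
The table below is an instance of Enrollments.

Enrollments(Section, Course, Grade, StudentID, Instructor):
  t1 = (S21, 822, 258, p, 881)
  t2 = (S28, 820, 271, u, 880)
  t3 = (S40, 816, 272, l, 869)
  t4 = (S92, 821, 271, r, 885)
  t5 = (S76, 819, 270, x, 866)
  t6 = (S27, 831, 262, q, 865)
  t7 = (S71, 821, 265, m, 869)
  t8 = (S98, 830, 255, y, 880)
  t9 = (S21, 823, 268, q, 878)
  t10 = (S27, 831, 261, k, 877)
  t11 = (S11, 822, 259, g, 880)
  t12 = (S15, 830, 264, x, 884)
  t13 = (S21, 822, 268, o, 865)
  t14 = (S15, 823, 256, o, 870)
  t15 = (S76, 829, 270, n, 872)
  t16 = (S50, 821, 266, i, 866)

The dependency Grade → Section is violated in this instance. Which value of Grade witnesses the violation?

271

Grade=258: row 1 → Section = S21 ✓
Grade=271: rows 2, 4 → Section takes values {S28, S92} — violation
Grade=272: row 3 → Section = S40 ✓
Grade=270: rows 5, 15 → Section = S76, S76 ✓
Grade=262: row 6 → Section = S27 ✓
Grade=265: row 7 → Section = S71 ✓
Grade=255: row 8 → Section = S98 ✓
Grade=268: rows 9, 13 → Section = S21, S21 ✓
Grade=261: row 10 → Section = S27 ✓
Grade=259: row 11 → Section = S11 ✓
Grade=264: row 12 → Section = S15 ✓
Grade=256: row 14 → Section = S15 ✓
Grade=266: row 16 → Section = S50 ✓
The only Grade value with inconsistent Section is Grade=271.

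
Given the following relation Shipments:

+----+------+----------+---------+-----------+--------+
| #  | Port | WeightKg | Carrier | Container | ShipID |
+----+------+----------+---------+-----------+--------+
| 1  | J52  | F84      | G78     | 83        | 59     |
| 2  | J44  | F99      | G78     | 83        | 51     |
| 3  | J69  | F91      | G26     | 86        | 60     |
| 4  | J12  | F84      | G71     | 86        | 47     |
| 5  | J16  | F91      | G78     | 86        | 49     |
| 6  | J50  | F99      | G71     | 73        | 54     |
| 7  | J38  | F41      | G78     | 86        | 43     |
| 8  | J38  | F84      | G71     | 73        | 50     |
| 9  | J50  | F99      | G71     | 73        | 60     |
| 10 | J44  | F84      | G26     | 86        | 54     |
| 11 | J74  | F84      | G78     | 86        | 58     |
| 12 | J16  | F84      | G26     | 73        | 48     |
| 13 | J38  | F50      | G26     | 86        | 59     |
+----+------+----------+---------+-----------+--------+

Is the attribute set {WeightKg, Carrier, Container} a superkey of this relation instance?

Rows 6 and 9 have the same {WeightKg, Carrier, Container} value (WeightKg=F99, Carrier=G71, Container=73) but are distinct tuples, so {WeightKg, Carrier, Container} does not determine every attribute — not a superkey.

No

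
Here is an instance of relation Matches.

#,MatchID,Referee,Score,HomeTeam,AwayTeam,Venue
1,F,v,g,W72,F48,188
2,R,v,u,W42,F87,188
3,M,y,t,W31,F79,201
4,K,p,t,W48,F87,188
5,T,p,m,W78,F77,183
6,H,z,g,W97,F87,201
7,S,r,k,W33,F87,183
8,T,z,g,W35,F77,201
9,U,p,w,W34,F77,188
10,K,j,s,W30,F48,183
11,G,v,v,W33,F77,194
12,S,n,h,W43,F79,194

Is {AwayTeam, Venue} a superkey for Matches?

Rows 2 and 4 have the same {AwayTeam, Venue} value (AwayTeam=F87, Venue=188) but are distinct tuples, so {AwayTeam, Venue} does not determine every attribute — not a superkey.

No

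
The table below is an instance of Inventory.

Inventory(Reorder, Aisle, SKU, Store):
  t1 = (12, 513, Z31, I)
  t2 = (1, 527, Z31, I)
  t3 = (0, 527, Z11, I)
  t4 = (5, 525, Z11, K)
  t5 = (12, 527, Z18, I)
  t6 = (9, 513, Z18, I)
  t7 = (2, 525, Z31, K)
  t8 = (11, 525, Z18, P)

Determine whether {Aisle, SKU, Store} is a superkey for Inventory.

Yes

All 8 rows have distinct {Aisle, SKU, Store} values, so {Aisle, SKU, Store} → (all attributes) holds and {Aisle, SKU, Store} is a superkey.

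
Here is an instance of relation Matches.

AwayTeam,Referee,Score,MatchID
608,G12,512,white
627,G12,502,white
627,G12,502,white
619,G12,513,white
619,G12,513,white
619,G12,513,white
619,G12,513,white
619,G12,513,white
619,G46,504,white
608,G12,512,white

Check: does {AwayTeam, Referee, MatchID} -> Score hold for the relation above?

Yes

(AwayTeam=608, Referee=G12, MatchID=white): 2 rows → Score = 512, 512 ✓
(AwayTeam=627, Referee=G12, MatchID=white): 2 rows → Score = 502, 502 ✓
(AwayTeam=619, Referee=G12, MatchID=white): 5 rows → Score = 513, 513, 513, 513, 513 ✓
(AwayTeam=619, Referee=G46, MatchID=white): 1 row → Score = 504 ✓
Every {AwayTeam, Referee, MatchID} value is associated with a single Score value, so {AwayTeam, Referee, MatchID} -> Score holds.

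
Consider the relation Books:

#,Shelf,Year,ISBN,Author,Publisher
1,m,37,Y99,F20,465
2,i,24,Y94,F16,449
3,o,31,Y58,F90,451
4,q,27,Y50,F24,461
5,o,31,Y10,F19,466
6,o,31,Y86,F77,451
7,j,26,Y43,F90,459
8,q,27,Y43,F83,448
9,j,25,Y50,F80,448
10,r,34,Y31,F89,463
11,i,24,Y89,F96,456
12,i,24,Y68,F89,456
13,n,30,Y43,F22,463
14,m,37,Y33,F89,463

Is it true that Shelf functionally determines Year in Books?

No

Shelf=m: rows 1, 14 → Year = 37, 37 ✓
Shelf=i: rows 2, 11, 12 → Year = 24, 24, 24 ✓
Shelf=o: rows 3, 5, 6 → Year = 31, 31, 31 ✓
Shelf=q: rows 4, 8 → Year = 27, 27 ✓
Shelf=j: rows 7, 9 → Year takes values {26, 25} — violation
Shelf=r: row 10 → Year = 34 ✓
Shelf=n: row 13 → Year = 30 ✓
Two rows agree on Shelf but differ on Year, so Shelf → Year does not hold.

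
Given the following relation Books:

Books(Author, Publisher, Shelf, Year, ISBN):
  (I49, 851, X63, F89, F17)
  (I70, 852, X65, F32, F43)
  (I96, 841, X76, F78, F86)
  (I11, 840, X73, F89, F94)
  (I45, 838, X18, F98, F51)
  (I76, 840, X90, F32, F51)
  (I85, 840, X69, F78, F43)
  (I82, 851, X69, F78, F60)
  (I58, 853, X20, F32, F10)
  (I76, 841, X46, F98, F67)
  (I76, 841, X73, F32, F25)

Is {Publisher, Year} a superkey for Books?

Yes

All 11 rows have distinct {Publisher, Year} values, so {Publisher, Year} → (all attributes) holds and {Publisher, Year} is a superkey.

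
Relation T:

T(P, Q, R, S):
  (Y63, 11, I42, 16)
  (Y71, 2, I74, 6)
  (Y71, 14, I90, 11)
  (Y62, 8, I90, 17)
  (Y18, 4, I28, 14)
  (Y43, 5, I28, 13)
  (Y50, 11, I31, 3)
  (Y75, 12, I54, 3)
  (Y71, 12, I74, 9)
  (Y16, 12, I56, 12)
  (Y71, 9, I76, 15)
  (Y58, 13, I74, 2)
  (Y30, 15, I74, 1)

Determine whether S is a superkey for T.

No

Two distinct rows share S=3, so S does not determine every attribute — not a superkey.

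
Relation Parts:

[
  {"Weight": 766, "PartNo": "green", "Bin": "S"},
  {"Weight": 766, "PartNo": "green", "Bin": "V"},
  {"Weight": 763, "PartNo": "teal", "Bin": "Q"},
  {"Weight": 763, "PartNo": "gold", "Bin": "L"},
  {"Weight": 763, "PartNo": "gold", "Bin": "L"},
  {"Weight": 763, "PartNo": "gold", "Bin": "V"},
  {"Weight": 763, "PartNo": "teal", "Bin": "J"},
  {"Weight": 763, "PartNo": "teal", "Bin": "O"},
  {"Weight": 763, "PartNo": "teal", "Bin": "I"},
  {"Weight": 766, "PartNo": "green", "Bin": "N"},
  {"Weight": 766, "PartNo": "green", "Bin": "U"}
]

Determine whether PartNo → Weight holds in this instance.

PartNo=green: 4 rows → Weight = 766, 766, 766, 766 ✓
PartNo=teal: 4 rows → Weight = 763, 763, 763, 763 ✓
PartNo=gold: 3 rows → Weight = 763, 763, 763 ✓
Every PartNo value is associated with a single Weight value, so PartNo → Weight holds.

Yes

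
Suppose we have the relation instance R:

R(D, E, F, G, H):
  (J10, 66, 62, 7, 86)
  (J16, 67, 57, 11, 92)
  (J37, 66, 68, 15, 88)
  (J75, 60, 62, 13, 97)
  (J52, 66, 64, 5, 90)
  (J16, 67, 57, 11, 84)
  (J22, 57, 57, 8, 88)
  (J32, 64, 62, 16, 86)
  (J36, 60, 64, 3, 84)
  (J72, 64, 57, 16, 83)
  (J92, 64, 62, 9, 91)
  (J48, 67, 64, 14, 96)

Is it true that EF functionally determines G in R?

(E=66, F=62): 1 row → G = 7 ✓
(E=67, F=57): 2 rows → G = 11, 11 ✓
(E=66, F=68): 1 row → G = 15 ✓
(E=60, F=62): 1 row → G = 13 ✓
(E=66, F=64): 1 row → G = 5 ✓
(E=57, F=57): 1 row → G = 8 ✓
(E=64, F=62): 2 rows → G takes values {16, 9} — violation
(E=60, F=64): 1 row → G = 3 ✓
(E=64, F=57): 1 row → G = 16 ✓
(E=67, F=64): 1 row → G = 14 ✓
Two rows agree on EF but differ on G, so EF → G does not hold.

No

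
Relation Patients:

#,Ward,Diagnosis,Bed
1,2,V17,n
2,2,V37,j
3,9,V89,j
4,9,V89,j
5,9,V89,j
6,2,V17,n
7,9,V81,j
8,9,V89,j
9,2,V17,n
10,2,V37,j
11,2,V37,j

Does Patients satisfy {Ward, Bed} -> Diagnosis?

No

(Ward=2, Bed=n): rows 1, 6, 9 → Diagnosis = V17, V17, V17 ✓
(Ward=2, Bed=j): rows 2, 10, 11 → Diagnosis = V37, V37, V37 ✓
(Ward=9, Bed=j): rows 3, 4, 5, 7, 8 → Diagnosis takes values {V89, V81} — violation
Two rows agree on {Ward, Bed} but differ on Diagnosis, so {Ward, Bed} -> Diagnosis does not hold.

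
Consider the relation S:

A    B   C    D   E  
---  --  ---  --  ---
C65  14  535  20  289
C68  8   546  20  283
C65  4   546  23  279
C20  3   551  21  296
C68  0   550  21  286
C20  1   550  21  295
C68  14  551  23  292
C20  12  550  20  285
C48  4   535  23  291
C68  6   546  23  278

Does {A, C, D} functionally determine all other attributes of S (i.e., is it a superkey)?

All 10 rows have distinct {A, C, D} values, so {A, C, D} → (all attributes) holds and {A, C, D} is a superkey.

Yes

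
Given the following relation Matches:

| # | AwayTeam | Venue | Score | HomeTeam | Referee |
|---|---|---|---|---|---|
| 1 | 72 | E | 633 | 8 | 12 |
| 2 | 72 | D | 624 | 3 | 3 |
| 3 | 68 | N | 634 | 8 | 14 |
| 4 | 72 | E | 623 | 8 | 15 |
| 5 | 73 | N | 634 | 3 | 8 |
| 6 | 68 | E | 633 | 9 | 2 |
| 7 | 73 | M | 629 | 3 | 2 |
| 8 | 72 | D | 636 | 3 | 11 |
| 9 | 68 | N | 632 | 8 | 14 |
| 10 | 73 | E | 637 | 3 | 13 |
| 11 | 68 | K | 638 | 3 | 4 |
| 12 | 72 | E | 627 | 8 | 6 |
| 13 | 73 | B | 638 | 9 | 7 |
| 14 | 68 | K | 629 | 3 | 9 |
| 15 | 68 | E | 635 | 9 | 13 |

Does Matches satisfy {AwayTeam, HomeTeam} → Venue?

(AwayTeam=72, HomeTeam=8): rows 1, 4, 12 → Venue = E, E, E ✓
(AwayTeam=72, HomeTeam=3): rows 2, 8 → Venue = D, D ✓
(AwayTeam=68, HomeTeam=8): rows 3, 9 → Venue = N, N ✓
(AwayTeam=73, HomeTeam=3): rows 5, 7, 10 → Venue takes values {N, M, E} — violation
(AwayTeam=68, HomeTeam=9): rows 6, 15 → Venue = E, E ✓
(AwayTeam=68, HomeTeam=3): rows 11, 14 → Venue = K, K ✓
(AwayTeam=73, HomeTeam=9): row 13 → Venue = B ✓
Two rows agree on {AwayTeam, HomeTeam} but differ on Venue, so {AwayTeam, HomeTeam} → Venue does not hold.

No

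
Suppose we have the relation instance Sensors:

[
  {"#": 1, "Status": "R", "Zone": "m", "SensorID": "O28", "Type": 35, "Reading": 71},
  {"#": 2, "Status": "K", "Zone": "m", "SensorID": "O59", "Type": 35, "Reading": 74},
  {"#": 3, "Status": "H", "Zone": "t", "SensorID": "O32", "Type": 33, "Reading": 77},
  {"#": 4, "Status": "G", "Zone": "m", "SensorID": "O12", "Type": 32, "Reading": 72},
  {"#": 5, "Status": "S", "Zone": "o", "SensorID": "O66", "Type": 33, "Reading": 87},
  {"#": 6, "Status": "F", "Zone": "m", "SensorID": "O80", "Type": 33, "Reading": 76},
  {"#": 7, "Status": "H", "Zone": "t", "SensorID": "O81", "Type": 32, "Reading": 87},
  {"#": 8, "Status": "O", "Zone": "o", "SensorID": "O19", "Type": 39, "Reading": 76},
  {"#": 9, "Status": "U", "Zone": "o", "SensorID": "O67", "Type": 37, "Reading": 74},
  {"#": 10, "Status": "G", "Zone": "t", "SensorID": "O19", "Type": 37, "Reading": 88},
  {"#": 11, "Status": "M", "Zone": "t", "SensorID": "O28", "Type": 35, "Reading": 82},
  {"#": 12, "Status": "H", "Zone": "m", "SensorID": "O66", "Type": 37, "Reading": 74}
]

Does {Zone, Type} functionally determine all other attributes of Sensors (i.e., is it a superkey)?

No

Rows 1 and 2 have the same {Zone, Type} value (Zone=m, Type=35) but are distinct tuples, so {Zone, Type} does not determine every attribute — not a superkey.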